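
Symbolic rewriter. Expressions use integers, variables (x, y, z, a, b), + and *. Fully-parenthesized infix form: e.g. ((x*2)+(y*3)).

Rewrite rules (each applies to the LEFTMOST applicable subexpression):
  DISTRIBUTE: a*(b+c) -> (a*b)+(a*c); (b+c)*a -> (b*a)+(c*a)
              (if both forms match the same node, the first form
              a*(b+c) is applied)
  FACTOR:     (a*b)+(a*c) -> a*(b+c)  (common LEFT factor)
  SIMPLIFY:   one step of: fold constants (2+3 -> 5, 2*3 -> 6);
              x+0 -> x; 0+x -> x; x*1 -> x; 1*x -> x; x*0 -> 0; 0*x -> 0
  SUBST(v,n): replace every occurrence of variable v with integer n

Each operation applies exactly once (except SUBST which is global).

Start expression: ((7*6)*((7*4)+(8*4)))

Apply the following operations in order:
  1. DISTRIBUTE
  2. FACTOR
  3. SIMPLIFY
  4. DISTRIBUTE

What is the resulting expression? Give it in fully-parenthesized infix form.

Start: ((7*6)*((7*4)+(8*4)))
Apply DISTRIBUTE at root (target: ((7*6)*((7*4)+(8*4)))): ((7*6)*((7*4)+(8*4))) -> (((7*6)*(7*4))+((7*6)*(8*4)))
Apply FACTOR at root (target: (((7*6)*(7*4))+((7*6)*(8*4)))): (((7*6)*(7*4))+((7*6)*(8*4))) -> ((7*6)*((7*4)+(8*4)))
Apply SIMPLIFY at L (target: (7*6)): ((7*6)*((7*4)+(8*4))) -> (42*((7*4)+(8*4)))
Apply DISTRIBUTE at root (target: (42*((7*4)+(8*4)))): (42*((7*4)+(8*4))) -> ((42*(7*4))+(42*(8*4)))

Answer: ((42*(7*4))+(42*(8*4)))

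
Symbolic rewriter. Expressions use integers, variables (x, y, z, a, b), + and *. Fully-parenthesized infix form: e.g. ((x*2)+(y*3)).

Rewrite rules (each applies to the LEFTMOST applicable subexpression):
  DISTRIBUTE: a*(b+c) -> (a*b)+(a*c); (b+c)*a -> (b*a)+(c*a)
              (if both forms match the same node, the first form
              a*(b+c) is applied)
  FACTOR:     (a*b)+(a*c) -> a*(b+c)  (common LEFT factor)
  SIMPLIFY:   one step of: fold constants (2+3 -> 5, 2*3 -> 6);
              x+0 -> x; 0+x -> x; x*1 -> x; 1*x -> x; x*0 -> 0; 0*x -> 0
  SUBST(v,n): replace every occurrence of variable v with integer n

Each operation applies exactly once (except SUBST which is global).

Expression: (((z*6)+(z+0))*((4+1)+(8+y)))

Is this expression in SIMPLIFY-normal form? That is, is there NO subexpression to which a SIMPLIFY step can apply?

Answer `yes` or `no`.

Expression: (((z*6)+(z+0))*((4+1)+(8+y)))
Scanning for simplifiable subexpressions (pre-order)...
  at root: (((z*6)+(z+0))*((4+1)+(8+y))) (not simplifiable)
  at L: ((z*6)+(z+0)) (not simplifiable)
  at LL: (z*6) (not simplifiable)
  at LR: (z+0) (SIMPLIFIABLE)
  at R: ((4+1)+(8+y)) (not simplifiable)
  at RL: (4+1) (SIMPLIFIABLE)
  at RR: (8+y) (not simplifiable)
Found simplifiable subexpr at path LR: (z+0)
One SIMPLIFY step would give: (((z*6)+z)*((4+1)+(8+y)))
-> NOT in normal form.

Answer: no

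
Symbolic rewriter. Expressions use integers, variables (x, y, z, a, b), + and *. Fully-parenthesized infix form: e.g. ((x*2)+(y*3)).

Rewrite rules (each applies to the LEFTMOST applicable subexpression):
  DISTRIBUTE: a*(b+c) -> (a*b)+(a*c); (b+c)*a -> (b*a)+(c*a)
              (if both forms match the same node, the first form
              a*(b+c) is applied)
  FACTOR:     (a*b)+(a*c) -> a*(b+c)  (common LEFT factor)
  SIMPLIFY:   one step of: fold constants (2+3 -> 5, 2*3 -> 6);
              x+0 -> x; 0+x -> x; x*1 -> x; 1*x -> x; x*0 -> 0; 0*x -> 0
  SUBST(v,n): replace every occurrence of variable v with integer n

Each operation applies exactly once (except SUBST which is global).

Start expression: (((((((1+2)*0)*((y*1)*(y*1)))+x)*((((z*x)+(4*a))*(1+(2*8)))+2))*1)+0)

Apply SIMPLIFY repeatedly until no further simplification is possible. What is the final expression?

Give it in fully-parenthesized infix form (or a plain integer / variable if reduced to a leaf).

Start: (((((((1+2)*0)*((y*1)*(y*1)))+x)*((((z*x)+(4*a))*(1+(2*8)))+2))*1)+0)
Step 1: at root: (((((((1+2)*0)*((y*1)*(y*1)))+x)*((((z*x)+(4*a))*(1+(2*8)))+2))*1)+0) -> ((((((1+2)*0)*((y*1)*(y*1)))+x)*((((z*x)+(4*a))*(1+(2*8)))+2))*1); overall: (((((((1+2)*0)*((y*1)*(y*1)))+x)*((((z*x)+(4*a))*(1+(2*8)))+2))*1)+0) -> ((((((1+2)*0)*((y*1)*(y*1)))+x)*((((z*x)+(4*a))*(1+(2*8)))+2))*1)
Step 2: at root: ((((((1+2)*0)*((y*1)*(y*1)))+x)*((((z*x)+(4*a))*(1+(2*8)))+2))*1) -> (((((1+2)*0)*((y*1)*(y*1)))+x)*((((z*x)+(4*a))*(1+(2*8)))+2)); overall: ((((((1+2)*0)*((y*1)*(y*1)))+x)*((((z*x)+(4*a))*(1+(2*8)))+2))*1) -> (((((1+2)*0)*((y*1)*(y*1)))+x)*((((z*x)+(4*a))*(1+(2*8)))+2))
Step 3: at LLL: ((1+2)*0) -> 0; overall: (((((1+2)*0)*((y*1)*(y*1)))+x)*((((z*x)+(4*a))*(1+(2*8)))+2)) -> (((0*((y*1)*(y*1)))+x)*((((z*x)+(4*a))*(1+(2*8)))+2))
Step 4: at LL: (0*((y*1)*(y*1))) -> 0; overall: (((0*((y*1)*(y*1)))+x)*((((z*x)+(4*a))*(1+(2*8)))+2)) -> ((0+x)*((((z*x)+(4*a))*(1+(2*8)))+2))
Step 5: at L: (0+x) -> x; overall: ((0+x)*((((z*x)+(4*a))*(1+(2*8)))+2)) -> (x*((((z*x)+(4*a))*(1+(2*8)))+2))
Step 6: at RLRR: (2*8) -> 16; overall: (x*((((z*x)+(4*a))*(1+(2*8)))+2)) -> (x*((((z*x)+(4*a))*(1+16))+2))
Step 7: at RLR: (1+16) -> 17; overall: (x*((((z*x)+(4*a))*(1+16))+2)) -> (x*((((z*x)+(4*a))*17)+2))
Fixed point: (x*((((z*x)+(4*a))*17)+2))

Answer: (x*((((z*x)+(4*a))*17)+2))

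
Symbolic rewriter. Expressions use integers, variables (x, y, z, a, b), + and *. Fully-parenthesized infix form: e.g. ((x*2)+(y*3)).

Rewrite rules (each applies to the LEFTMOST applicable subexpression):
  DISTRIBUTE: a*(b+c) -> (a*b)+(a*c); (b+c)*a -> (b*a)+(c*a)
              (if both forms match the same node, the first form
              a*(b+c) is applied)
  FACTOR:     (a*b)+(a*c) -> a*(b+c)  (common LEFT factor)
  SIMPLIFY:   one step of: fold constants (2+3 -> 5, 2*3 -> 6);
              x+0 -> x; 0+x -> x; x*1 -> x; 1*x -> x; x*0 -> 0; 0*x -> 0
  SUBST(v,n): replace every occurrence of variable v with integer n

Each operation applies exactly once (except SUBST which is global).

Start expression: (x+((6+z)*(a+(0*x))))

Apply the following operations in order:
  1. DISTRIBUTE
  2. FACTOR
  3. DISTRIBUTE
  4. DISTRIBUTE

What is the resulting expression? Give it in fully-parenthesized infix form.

Answer: (x+(((6*a)+(z*a))+((6+z)*(0*x))))

Derivation:
Start: (x+((6+z)*(a+(0*x))))
Apply DISTRIBUTE at R (target: ((6+z)*(a+(0*x)))): (x+((6+z)*(a+(0*x)))) -> (x+(((6+z)*a)+((6+z)*(0*x))))
Apply FACTOR at R (target: (((6+z)*a)+((6+z)*(0*x)))): (x+(((6+z)*a)+((6+z)*(0*x)))) -> (x+((6+z)*(a+(0*x))))
Apply DISTRIBUTE at R (target: ((6+z)*(a+(0*x)))): (x+((6+z)*(a+(0*x)))) -> (x+(((6+z)*a)+((6+z)*(0*x))))
Apply DISTRIBUTE at RL (target: ((6+z)*a)): (x+(((6+z)*a)+((6+z)*(0*x)))) -> (x+(((6*a)+(z*a))+((6+z)*(0*x))))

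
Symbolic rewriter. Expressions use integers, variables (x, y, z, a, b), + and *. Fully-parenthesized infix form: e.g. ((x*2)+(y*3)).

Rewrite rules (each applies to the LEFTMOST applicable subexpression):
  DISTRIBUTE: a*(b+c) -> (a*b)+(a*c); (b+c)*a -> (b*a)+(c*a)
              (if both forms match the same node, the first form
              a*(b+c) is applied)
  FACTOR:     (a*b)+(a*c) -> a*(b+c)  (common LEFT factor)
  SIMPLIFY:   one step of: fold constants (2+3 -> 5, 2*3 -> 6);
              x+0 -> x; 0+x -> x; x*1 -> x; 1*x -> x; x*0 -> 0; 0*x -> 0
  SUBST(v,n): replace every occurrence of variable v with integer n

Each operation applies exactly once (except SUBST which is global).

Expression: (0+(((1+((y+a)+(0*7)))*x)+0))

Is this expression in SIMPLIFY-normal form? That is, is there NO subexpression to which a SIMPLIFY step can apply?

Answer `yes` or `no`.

Answer: no

Derivation:
Expression: (0+(((1+((y+a)+(0*7)))*x)+0))
Scanning for simplifiable subexpressions (pre-order)...
  at root: (0+(((1+((y+a)+(0*7)))*x)+0)) (SIMPLIFIABLE)
  at R: (((1+((y+a)+(0*7)))*x)+0) (SIMPLIFIABLE)
  at RL: ((1+((y+a)+(0*7)))*x) (not simplifiable)
  at RLL: (1+((y+a)+(0*7))) (not simplifiable)
  at RLLR: ((y+a)+(0*7)) (not simplifiable)
  at RLLRL: (y+a) (not simplifiable)
  at RLLRR: (0*7) (SIMPLIFIABLE)
Found simplifiable subexpr at path root: (0+(((1+((y+a)+(0*7)))*x)+0))
One SIMPLIFY step would give: (((1+((y+a)+(0*7)))*x)+0)
-> NOT in normal form.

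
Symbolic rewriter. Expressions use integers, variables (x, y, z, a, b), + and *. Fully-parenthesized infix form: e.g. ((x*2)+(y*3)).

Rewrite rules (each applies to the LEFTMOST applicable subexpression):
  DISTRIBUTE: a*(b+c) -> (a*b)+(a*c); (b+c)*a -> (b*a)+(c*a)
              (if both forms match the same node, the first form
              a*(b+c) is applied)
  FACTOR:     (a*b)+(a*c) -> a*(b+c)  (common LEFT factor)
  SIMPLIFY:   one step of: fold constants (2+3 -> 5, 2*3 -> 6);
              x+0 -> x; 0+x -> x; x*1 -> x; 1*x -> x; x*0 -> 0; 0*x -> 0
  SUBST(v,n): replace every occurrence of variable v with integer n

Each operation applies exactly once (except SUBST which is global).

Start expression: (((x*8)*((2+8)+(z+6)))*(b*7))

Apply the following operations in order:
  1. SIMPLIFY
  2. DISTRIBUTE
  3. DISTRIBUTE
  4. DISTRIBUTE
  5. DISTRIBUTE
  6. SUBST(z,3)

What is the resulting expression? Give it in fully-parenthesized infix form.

Start: (((x*8)*((2+8)+(z+6)))*(b*7))
Apply SIMPLIFY at LRL (target: (2+8)): (((x*8)*((2+8)+(z+6)))*(b*7)) -> (((x*8)*(10+(z+6)))*(b*7))
Apply DISTRIBUTE at L (target: ((x*8)*(10+(z+6)))): (((x*8)*(10+(z+6)))*(b*7)) -> ((((x*8)*10)+((x*8)*(z+6)))*(b*7))
Apply DISTRIBUTE at root (target: ((((x*8)*10)+((x*8)*(z+6)))*(b*7))): ((((x*8)*10)+((x*8)*(z+6)))*(b*7)) -> ((((x*8)*10)*(b*7))+(((x*8)*(z+6))*(b*7)))
Apply DISTRIBUTE at RL (target: ((x*8)*(z+6))): ((((x*8)*10)*(b*7))+(((x*8)*(z+6))*(b*7))) -> ((((x*8)*10)*(b*7))+((((x*8)*z)+((x*8)*6))*(b*7)))
Apply DISTRIBUTE at R (target: ((((x*8)*z)+((x*8)*6))*(b*7))): ((((x*8)*10)*(b*7))+((((x*8)*z)+((x*8)*6))*(b*7))) -> ((((x*8)*10)*(b*7))+((((x*8)*z)*(b*7))+(((x*8)*6)*(b*7))))
Apply SUBST(z,3): ((((x*8)*10)*(b*7))+((((x*8)*z)*(b*7))+(((x*8)*6)*(b*7)))) -> ((((x*8)*10)*(b*7))+((((x*8)*3)*(b*7))+(((x*8)*6)*(b*7))))

Answer: ((((x*8)*10)*(b*7))+((((x*8)*3)*(b*7))+(((x*8)*6)*(b*7))))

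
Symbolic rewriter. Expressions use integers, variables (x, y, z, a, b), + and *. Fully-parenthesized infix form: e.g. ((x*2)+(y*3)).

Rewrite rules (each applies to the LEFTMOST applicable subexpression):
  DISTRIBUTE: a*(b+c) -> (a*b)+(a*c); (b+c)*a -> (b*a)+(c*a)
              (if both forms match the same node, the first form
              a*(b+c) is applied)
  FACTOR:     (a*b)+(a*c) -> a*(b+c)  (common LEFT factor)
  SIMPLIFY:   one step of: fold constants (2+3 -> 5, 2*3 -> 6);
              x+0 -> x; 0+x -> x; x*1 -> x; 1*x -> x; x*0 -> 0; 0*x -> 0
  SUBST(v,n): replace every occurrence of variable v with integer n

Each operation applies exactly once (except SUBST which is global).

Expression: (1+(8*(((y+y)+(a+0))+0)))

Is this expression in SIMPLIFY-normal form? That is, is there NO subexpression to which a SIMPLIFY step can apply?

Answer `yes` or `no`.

Expression: (1+(8*(((y+y)+(a+0))+0)))
Scanning for simplifiable subexpressions (pre-order)...
  at root: (1+(8*(((y+y)+(a+0))+0))) (not simplifiable)
  at R: (8*(((y+y)+(a+0))+0)) (not simplifiable)
  at RR: (((y+y)+(a+0))+0) (SIMPLIFIABLE)
  at RRL: ((y+y)+(a+0)) (not simplifiable)
  at RRLL: (y+y) (not simplifiable)
  at RRLR: (a+0) (SIMPLIFIABLE)
Found simplifiable subexpr at path RR: (((y+y)+(a+0))+0)
One SIMPLIFY step would give: (1+(8*((y+y)+(a+0))))
-> NOT in normal form.

Answer: no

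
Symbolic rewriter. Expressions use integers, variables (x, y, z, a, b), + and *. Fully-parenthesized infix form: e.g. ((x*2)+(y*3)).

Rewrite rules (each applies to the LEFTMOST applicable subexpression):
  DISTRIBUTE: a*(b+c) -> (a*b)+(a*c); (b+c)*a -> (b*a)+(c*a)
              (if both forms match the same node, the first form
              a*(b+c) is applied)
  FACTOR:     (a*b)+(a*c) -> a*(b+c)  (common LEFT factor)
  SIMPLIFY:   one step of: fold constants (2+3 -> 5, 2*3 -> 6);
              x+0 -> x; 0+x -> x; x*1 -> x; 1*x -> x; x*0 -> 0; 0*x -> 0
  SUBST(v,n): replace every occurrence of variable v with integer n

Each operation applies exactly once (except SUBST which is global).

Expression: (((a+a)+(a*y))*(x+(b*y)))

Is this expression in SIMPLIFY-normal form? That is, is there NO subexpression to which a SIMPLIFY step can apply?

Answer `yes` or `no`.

Answer: yes

Derivation:
Expression: (((a+a)+(a*y))*(x+(b*y)))
Scanning for simplifiable subexpressions (pre-order)...
  at root: (((a+a)+(a*y))*(x+(b*y))) (not simplifiable)
  at L: ((a+a)+(a*y)) (not simplifiable)
  at LL: (a+a) (not simplifiable)
  at LR: (a*y) (not simplifiable)
  at R: (x+(b*y)) (not simplifiable)
  at RR: (b*y) (not simplifiable)
Result: no simplifiable subexpression found -> normal form.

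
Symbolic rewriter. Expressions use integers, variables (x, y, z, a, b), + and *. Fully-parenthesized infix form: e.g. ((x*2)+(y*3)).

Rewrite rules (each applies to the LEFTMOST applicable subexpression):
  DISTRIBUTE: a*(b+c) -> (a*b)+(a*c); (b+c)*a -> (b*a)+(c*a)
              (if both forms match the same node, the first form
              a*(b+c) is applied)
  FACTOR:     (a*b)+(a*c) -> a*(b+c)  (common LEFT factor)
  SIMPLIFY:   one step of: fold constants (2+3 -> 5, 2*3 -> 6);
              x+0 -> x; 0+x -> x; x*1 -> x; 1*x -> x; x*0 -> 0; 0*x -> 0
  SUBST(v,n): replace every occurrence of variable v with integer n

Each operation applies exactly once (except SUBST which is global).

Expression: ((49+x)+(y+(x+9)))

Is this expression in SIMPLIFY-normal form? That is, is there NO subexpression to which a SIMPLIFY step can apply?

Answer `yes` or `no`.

Answer: yes

Derivation:
Expression: ((49+x)+(y+(x+9)))
Scanning for simplifiable subexpressions (pre-order)...
  at root: ((49+x)+(y+(x+9))) (not simplifiable)
  at L: (49+x) (not simplifiable)
  at R: (y+(x+9)) (not simplifiable)
  at RR: (x+9) (not simplifiable)
Result: no simplifiable subexpression found -> normal form.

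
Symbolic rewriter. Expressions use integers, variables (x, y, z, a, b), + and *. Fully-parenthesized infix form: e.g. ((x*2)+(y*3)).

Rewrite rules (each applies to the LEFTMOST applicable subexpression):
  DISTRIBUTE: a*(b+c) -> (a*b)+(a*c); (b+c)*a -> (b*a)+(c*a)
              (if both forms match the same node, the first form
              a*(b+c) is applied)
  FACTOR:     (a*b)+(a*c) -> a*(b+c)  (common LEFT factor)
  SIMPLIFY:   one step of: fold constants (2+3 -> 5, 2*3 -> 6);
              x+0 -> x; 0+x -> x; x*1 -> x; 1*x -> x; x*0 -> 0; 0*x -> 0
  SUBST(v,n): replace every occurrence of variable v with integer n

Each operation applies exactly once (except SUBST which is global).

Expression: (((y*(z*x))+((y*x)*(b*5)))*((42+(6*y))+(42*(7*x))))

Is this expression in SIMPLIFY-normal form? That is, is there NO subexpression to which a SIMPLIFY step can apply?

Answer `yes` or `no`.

Expression: (((y*(z*x))+((y*x)*(b*5)))*((42+(6*y))+(42*(7*x))))
Scanning for simplifiable subexpressions (pre-order)...
  at root: (((y*(z*x))+((y*x)*(b*5)))*((42+(6*y))+(42*(7*x)))) (not simplifiable)
  at L: ((y*(z*x))+((y*x)*(b*5))) (not simplifiable)
  at LL: (y*(z*x)) (not simplifiable)
  at LLR: (z*x) (not simplifiable)
  at LR: ((y*x)*(b*5)) (not simplifiable)
  at LRL: (y*x) (not simplifiable)
  at LRR: (b*5) (not simplifiable)
  at R: ((42+(6*y))+(42*(7*x))) (not simplifiable)
  at RL: (42+(6*y)) (not simplifiable)
  at RLR: (6*y) (not simplifiable)
  at RR: (42*(7*x)) (not simplifiable)
  at RRR: (7*x) (not simplifiable)
Result: no simplifiable subexpression found -> normal form.

Answer: yes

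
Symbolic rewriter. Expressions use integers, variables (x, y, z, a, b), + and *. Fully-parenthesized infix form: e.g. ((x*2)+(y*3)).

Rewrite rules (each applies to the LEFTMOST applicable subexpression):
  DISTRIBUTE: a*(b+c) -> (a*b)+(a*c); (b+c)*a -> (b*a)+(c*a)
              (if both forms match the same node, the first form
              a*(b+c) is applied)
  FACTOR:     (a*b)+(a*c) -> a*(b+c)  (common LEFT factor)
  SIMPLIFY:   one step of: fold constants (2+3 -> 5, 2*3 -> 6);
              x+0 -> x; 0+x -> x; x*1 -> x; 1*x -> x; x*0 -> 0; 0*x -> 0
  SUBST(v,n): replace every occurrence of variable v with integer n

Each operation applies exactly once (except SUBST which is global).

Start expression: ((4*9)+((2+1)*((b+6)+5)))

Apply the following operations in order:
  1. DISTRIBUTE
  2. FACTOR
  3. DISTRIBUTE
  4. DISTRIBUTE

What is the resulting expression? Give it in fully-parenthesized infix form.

Start: ((4*9)+((2+1)*((b+6)+5)))
Apply DISTRIBUTE at R (target: ((2+1)*((b+6)+5))): ((4*9)+((2+1)*((b+6)+5))) -> ((4*9)+(((2+1)*(b+6))+((2+1)*5)))
Apply FACTOR at R (target: (((2+1)*(b+6))+((2+1)*5))): ((4*9)+(((2+1)*(b+6))+((2+1)*5))) -> ((4*9)+((2+1)*((b+6)+5)))
Apply DISTRIBUTE at R (target: ((2+1)*((b+6)+5))): ((4*9)+((2+1)*((b+6)+5))) -> ((4*9)+(((2+1)*(b+6))+((2+1)*5)))
Apply DISTRIBUTE at RL (target: ((2+1)*(b+6))): ((4*9)+(((2+1)*(b+6))+((2+1)*5))) -> ((4*9)+((((2+1)*b)+((2+1)*6))+((2+1)*5)))

Answer: ((4*9)+((((2+1)*b)+((2+1)*6))+((2+1)*5)))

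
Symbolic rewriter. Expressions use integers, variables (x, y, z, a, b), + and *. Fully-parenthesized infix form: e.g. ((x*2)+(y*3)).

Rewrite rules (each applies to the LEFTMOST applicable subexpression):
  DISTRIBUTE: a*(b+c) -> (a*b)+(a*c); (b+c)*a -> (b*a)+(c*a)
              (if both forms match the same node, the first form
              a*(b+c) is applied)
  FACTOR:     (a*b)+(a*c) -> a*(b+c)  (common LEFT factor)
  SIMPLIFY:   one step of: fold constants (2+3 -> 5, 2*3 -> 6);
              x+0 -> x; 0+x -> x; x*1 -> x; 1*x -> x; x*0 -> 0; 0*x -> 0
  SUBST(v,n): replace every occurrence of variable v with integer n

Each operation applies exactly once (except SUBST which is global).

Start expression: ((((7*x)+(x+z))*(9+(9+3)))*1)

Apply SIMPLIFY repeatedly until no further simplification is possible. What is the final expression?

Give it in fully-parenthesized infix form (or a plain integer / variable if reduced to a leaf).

Answer: (((7*x)+(x+z))*21)

Derivation:
Start: ((((7*x)+(x+z))*(9+(9+3)))*1)
Step 1: at root: ((((7*x)+(x+z))*(9+(9+3)))*1) -> (((7*x)+(x+z))*(9+(9+3))); overall: ((((7*x)+(x+z))*(9+(9+3)))*1) -> (((7*x)+(x+z))*(9+(9+3)))
Step 2: at RR: (9+3) -> 12; overall: (((7*x)+(x+z))*(9+(9+3))) -> (((7*x)+(x+z))*(9+12))
Step 3: at R: (9+12) -> 21; overall: (((7*x)+(x+z))*(9+12)) -> (((7*x)+(x+z))*21)
Fixed point: (((7*x)+(x+z))*21)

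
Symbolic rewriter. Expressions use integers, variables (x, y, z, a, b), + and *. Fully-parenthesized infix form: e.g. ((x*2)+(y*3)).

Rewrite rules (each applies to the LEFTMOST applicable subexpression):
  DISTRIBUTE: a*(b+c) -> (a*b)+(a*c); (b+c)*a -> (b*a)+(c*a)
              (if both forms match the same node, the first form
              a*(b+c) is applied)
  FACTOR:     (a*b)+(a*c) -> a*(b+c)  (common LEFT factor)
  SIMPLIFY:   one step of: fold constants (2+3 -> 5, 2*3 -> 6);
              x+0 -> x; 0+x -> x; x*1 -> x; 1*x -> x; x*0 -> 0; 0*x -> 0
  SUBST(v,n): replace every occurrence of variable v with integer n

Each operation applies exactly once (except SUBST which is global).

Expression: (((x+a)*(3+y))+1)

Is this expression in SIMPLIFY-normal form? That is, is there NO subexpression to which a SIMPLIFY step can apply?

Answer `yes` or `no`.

Expression: (((x+a)*(3+y))+1)
Scanning for simplifiable subexpressions (pre-order)...
  at root: (((x+a)*(3+y))+1) (not simplifiable)
  at L: ((x+a)*(3+y)) (not simplifiable)
  at LL: (x+a) (not simplifiable)
  at LR: (3+y) (not simplifiable)
Result: no simplifiable subexpression found -> normal form.

Answer: yes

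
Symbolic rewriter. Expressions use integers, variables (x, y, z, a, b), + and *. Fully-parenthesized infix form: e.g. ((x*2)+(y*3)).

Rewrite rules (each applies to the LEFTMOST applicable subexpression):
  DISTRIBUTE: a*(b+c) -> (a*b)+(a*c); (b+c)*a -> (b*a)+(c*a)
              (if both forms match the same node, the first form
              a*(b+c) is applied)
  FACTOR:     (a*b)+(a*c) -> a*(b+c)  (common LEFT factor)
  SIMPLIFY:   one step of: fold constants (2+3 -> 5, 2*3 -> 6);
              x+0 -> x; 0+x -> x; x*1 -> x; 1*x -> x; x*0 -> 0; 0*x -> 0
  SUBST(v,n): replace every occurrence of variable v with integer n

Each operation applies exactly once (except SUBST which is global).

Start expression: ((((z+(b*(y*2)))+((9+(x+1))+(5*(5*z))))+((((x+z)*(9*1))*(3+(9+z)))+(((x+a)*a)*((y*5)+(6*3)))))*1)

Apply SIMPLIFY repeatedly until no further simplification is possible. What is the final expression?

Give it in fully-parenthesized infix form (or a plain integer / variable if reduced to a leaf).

Answer: (((z+(b*(y*2)))+((9+(x+1))+(5*(5*z))))+((((x+z)*9)*(3+(9+z)))+(((x+a)*a)*((y*5)+18))))

Derivation:
Start: ((((z+(b*(y*2)))+((9+(x+1))+(5*(5*z))))+((((x+z)*(9*1))*(3+(9+z)))+(((x+a)*a)*((y*5)+(6*3)))))*1)
Step 1: at root: ((((z+(b*(y*2)))+((9+(x+1))+(5*(5*z))))+((((x+z)*(9*1))*(3+(9+z)))+(((x+a)*a)*((y*5)+(6*3)))))*1) -> (((z+(b*(y*2)))+((9+(x+1))+(5*(5*z))))+((((x+z)*(9*1))*(3+(9+z)))+(((x+a)*a)*((y*5)+(6*3))))); overall: ((((z+(b*(y*2)))+((9+(x+1))+(5*(5*z))))+((((x+z)*(9*1))*(3+(9+z)))+(((x+a)*a)*((y*5)+(6*3)))))*1) -> (((z+(b*(y*2)))+((9+(x+1))+(5*(5*z))))+((((x+z)*(9*1))*(3+(9+z)))+(((x+a)*a)*((y*5)+(6*3)))))
Step 2: at RLLR: (9*1) -> 9; overall: (((z+(b*(y*2)))+((9+(x+1))+(5*(5*z))))+((((x+z)*(9*1))*(3+(9+z)))+(((x+a)*a)*((y*5)+(6*3))))) -> (((z+(b*(y*2)))+((9+(x+1))+(5*(5*z))))+((((x+z)*9)*(3+(9+z)))+(((x+a)*a)*((y*5)+(6*3)))))
Step 3: at RRRR: (6*3) -> 18; overall: (((z+(b*(y*2)))+((9+(x+1))+(5*(5*z))))+((((x+z)*9)*(3+(9+z)))+(((x+a)*a)*((y*5)+(6*3))))) -> (((z+(b*(y*2)))+((9+(x+1))+(5*(5*z))))+((((x+z)*9)*(3+(9+z)))+(((x+a)*a)*((y*5)+18))))
Fixed point: (((z+(b*(y*2)))+((9+(x+1))+(5*(5*z))))+((((x+z)*9)*(3+(9+z)))+(((x+a)*a)*((y*5)+18))))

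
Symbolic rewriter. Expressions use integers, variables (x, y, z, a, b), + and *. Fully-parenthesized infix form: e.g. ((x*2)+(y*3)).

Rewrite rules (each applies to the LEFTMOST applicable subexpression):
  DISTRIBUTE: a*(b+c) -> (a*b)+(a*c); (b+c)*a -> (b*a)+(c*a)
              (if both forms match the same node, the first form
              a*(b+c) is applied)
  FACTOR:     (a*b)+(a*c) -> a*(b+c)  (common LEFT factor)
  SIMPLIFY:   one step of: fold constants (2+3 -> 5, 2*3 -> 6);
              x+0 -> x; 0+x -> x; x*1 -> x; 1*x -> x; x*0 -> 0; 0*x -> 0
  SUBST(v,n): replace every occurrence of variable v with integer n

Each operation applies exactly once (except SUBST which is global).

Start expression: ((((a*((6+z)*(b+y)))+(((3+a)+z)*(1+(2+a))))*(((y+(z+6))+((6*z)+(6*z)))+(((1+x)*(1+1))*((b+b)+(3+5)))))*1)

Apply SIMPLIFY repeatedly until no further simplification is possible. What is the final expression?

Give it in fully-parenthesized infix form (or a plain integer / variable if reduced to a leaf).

Start: ((((a*((6+z)*(b+y)))+(((3+a)+z)*(1+(2+a))))*(((y+(z+6))+((6*z)+(6*z)))+(((1+x)*(1+1))*((b+b)+(3+5)))))*1)
Step 1: at root: ((((a*((6+z)*(b+y)))+(((3+a)+z)*(1+(2+a))))*(((y+(z+6))+((6*z)+(6*z)))+(((1+x)*(1+1))*((b+b)+(3+5)))))*1) -> (((a*((6+z)*(b+y)))+(((3+a)+z)*(1+(2+a))))*(((y+(z+6))+((6*z)+(6*z)))+(((1+x)*(1+1))*((b+b)+(3+5))))); overall: ((((a*((6+z)*(b+y)))+(((3+a)+z)*(1+(2+a))))*(((y+(z+6))+((6*z)+(6*z)))+(((1+x)*(1+1))*((b+b)+(3+5)))))*1) -> (((a*((6+z)*(b+y)))+(((3+a)+z)*(1+(2+a))))*(((y+(z+6))+((6*z)+(6*z)))+(((1+x)*(1+1))*((b+b)+(3+5)))))
Step 2: at RRLR: (1+1) -> 2; overall: (((a*((6+z)*(b+y)))+(((3+a)+z)*(1+(2+a))))*(((y+(z+6))+((6*z)+(6*z)))+(((1+x)*(1+1))*((b+b)+(3+5))))) -> (((a*((6+z)*(b+y)))+(((3+a)+z)*(1+(2+a))))*(((y+(z+6))+((6*z)+(6*z)))+(((1+x)*2)*((b+b)+(3+5)))))
Step 3: at RRRR: (3+5) -> 8; overall: (((a*((6+z)*(b+y)))+(((3+a)+z)*(1+(2+a))))*(((y+(z+6))+((6*z)+(6*z)))+(((1+x)*2)*((b+b)+(3+5))))) -> (((a*((6+z)*(b+y)))+(((3+a)+z)*(1+(2+a))))*(((y+(z+6))+((6*z)+(6*z)))+(((1+x)*2)*((b+b)+8))))
Fixed point: (((a*((6+z)*(b+y)))+(((3+a)+z)*(1+(2+a))))*(((y+(z+6))+((6*z)+(6*z)))+(((1+x)*2)*((b+b)+8))))

Answer: (((a*((6+z)*(b+y)))+(((3+a)+z)*(1+(2+a))))*(((y+(z+6))+((6*z)+(6*z)))+(((1+x)*2)*((b+b)+8))))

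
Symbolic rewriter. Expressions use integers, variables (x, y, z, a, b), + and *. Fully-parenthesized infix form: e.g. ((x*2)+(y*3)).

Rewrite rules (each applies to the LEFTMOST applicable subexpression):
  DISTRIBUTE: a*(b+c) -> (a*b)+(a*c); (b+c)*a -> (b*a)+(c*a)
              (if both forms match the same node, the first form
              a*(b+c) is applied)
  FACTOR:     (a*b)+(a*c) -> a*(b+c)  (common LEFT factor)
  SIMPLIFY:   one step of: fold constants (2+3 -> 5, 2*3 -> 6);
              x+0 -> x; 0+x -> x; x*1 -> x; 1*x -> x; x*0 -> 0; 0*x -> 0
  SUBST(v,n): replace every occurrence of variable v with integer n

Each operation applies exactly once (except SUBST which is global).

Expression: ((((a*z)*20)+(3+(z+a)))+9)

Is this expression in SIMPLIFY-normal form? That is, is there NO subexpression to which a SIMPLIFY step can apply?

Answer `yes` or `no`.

Answer: yes

Derivation:
Expression: ((((a*z)*20)+(3+(z+a)))+9)
Scanning for simplifiable subexpressions (pre-order)...
  at root: ((((a*z)*20)+(3+(z+a)))+9) (not simplifiable)
  at L: (((a*z)*20)+(3+(z+a))) (not simplifiable)
  at LL: ((a*z)*20) (not simplifiable)
  at LLL: (a*z) (not simplifiable)
  at LR: (3+(z+a)) (not simplifiable)
  at LRR: (z+a) (not simplifiable)
Result: no simplifiable subexpression found -> normal form.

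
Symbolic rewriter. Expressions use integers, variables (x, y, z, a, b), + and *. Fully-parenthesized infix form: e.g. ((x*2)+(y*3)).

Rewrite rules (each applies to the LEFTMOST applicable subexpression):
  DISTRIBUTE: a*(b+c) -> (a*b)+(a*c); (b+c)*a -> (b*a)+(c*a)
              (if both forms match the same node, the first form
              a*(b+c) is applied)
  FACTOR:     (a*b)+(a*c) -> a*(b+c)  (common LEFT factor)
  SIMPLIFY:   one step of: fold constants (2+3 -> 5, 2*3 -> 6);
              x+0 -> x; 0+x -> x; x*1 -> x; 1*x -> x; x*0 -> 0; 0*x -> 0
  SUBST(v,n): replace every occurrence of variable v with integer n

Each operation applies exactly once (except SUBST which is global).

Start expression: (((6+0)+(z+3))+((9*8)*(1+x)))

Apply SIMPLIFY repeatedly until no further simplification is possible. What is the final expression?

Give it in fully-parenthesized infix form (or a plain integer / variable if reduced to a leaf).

Answer: ((6+(z+3))+(72*(1+x)))

Derivation:
Start: (((6+0)+(z+3))+((9*8)*(1+x)))
Step 1: at LL: (6+0) -> 6; overall: (((6+0)+(z+3))+((9*8)*(1+x))) -> ((6+(z+3))+((9*8)*(1+x)))
Step 2: at RL: (9*8) -> 72; overall: ((6+(z+3))+((9*8)*(1+x))) -> ((6+(z+3))+(72*(1+x)))
Fixed point: ((6+(z+3))+(72*(1+x)))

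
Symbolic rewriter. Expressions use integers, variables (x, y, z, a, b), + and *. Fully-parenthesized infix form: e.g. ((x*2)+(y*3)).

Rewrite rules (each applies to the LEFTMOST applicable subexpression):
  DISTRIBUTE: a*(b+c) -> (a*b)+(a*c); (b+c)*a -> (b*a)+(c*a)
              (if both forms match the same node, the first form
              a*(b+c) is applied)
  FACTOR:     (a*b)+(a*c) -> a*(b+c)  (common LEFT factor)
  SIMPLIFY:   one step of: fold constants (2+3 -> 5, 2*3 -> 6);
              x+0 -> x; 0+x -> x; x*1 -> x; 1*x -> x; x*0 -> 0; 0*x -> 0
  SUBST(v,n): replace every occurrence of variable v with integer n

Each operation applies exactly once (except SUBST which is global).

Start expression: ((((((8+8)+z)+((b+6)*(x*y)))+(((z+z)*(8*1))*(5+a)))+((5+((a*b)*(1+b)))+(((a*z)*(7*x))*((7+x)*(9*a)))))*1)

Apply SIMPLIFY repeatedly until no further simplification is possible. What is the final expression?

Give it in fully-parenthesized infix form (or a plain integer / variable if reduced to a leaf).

Answer: ((((16+z)+((b+6)*(x*y)))+(((z+z)*8)*(5+a)))+((5+((a*b)*(1+b)))+(((a*z)*(7*x))*((7+x)*(9*a)))))

Derivation:
Start: ((((((8+8)+z)+((b+6)*(x*y)))+(((z+z)*(8*1))*(5+a)))+((5+((a*b)*(1+b)))+(((a*z)*(7*x))*((7+x)*(9*a)))))*1)
Step 1: at root: ((((((8+8)+z)+((b+6)*(x*y)))+(((z+z)*(8*1))*(5+a)))+((5+((a*b)*(1+b)))+(((a*z)*(7*x))*((7+x)*(9*a)))))*1) -> (((((8+8)+z)+((b+6)*(x*y)))+(((z+z)*(8*1))*(5+a)))+((5+((a*b)*(1+b)))+(((a*z)*(7*x))*((7+x)*(9*a))))); overall: ((((((8+8)+z)+((b+6)*(x*y)))+(((z+z)*(8*1))*(5+a)))+((5+((a*b)*(1+b)))+(((a*z)*(7*x))*((7+x)*(9*a)))))*1) -> (((((8+8)+z)+((b+6)*(x*y)))+(((z+z)*(8*1))*(5+a)))+((5+((a*b)*(1+b)))+(((a*z)*(7*x))*((7+x)*(9*a)))))
Step 2: at LLLL: (8+8) -> 16; overall: (((((8+8)+z)+((b+6)*(x*y)))+(((z+z)*(8*1))*(5+a)))+((5+((a*b)*(1+b)))+(((a*z)*(7*x))*((7+x)*(9*a))))) -> ((((16+z)+((b+6)*(x*y)))+(((z+z)*(8*1))*(5+a)))+((5+((a*b)*(1+b)))+(((a*z)*(7*x))*((7+x)*(9*a)))))
Step 3: at LRLR: (8*1) -> 8; overall: ((((16+z)+((b+6)*(x*y)))+(((z+z)*(8*1))*(5+a)))+((5+((a*b)*(1+b)))+(((a*z)*(7*x))*((7+x)*(9*a))))) -> ((((16+z)+((b+6)*(x*y)))+(((z+z)*8)*(5+a)))+((5+((a*b)*(1+b)))+(((a*z)*(7*x))*((7+x)*(9*a)))))
Fixed point: ((((16+z)+((b+6)*(x*y)))+(((z+z)*8)*(5+a)))+((5+((a*b)*(1+b)))+(((a*z)*(7*x))*((7+x)*(9*a)))))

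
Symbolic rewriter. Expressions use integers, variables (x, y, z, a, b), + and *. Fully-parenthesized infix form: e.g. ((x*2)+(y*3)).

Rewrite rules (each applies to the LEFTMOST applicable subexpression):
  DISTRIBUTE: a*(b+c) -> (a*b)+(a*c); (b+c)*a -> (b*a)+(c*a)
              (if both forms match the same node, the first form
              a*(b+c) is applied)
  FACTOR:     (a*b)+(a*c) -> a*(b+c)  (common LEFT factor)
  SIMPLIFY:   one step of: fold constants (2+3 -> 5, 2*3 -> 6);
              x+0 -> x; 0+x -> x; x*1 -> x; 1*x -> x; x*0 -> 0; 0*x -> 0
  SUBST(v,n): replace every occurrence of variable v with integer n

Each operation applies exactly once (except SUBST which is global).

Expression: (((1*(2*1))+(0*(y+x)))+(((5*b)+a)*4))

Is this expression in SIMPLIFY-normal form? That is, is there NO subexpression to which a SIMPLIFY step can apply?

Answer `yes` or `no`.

Expression: (((1*(2*1))+(0*(y+x)))+(((5*b)+a)*4))
Scanning for simplifiable subexpressions (pre-order)...
  at root: (((1*(2*1))+(0*(y+x)))+(((5*b)+a)*4)) (not simplifiable)
  at L: ((1*(2*1))+(0*(y+x))) (not simplifiable)
  at LL: (1*(2*1)) (SIMPLIFIABLE)
  at LLR: (2*1) (SIMPLIFIABLE)
  at LR: (0*(y+x)) (SIMPLIFIABLE)
  at LRR: (y+x) (not simplifiable)
  at R: (((5*b)+a)*4) (not simplifiable)
  at RL: ((5*b)+a) (not simplifiable)
  at RLL: (5*b) (not simplifiable)
Found simplifiable subexpr at path LL: (1*(2*1))
One SIMPLIFY step would give: (((2*1)+(0*(y+x)))+(((5*b)+a)*4))
-> NOT in normal form.

Answer: no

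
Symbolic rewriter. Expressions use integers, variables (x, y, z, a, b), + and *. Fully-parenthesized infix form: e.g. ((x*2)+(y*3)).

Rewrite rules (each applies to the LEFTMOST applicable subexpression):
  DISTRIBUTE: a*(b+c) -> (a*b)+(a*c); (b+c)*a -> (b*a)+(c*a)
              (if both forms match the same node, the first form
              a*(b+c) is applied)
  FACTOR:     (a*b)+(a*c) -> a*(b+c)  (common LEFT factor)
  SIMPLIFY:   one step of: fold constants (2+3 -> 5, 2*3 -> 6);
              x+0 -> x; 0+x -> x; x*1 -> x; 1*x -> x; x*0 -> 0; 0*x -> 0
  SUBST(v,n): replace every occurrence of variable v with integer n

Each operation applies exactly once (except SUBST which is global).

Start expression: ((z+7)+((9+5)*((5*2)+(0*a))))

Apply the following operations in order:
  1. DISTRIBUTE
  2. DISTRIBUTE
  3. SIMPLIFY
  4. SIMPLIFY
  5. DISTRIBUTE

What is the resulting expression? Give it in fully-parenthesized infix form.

Answer: ((z+7)+((90+(5*(5*2)))+((9*(0*a))+(5*(0*a)))))

Derivation:
Start: ((z+7)+((9+5)*((5*2)+(0*a))))
Apply DISTRIBUTE at R (target: ((9+5)*((5*2)+(0*a)))): ((z+7)+((9+5)*((5*2)+(0*a)))) -> ((z+7)+(((9+5)*(5*2))+((9+5)*(0*a))))
Apply DISTRIBUTE at RL (target: ((9+5)*(5*2))): ((z+7)+(((9+5)*(5*2))+((9+5)*(0*a)))) -> ((z+7)+(((9*(5*2))+(5*(5*2)))+((9+5)*(0*a))))
Apply SIMPLIFY at RLLR (target: (5*2)): ((z+7)+(((9*(5*2))+(5*(5*2)))+((9+5)*(0*a)))) -> ((z+7)+(((9*10)+(5*(5*2)))+((9+5)*(0*a))))
Apply SIMPLIFY at RLL (target: (9*10)): ((z+7)+(((9*10)+(5*(5*2)))+((9+5)*(0*a)))) -> ((z+7)+((90+(5*(5*2)))+((9+5)*(0*a))))
Apply DISTRIBUTE at RR (target: ((9+5)*(0*a))): ((z+7)+((90+(5*(5*2)))+((9+5)*(0*a)))) -> ((z+7)+((90+(5*(5*2)))+((9*(0*a))+(5*(0*a)))))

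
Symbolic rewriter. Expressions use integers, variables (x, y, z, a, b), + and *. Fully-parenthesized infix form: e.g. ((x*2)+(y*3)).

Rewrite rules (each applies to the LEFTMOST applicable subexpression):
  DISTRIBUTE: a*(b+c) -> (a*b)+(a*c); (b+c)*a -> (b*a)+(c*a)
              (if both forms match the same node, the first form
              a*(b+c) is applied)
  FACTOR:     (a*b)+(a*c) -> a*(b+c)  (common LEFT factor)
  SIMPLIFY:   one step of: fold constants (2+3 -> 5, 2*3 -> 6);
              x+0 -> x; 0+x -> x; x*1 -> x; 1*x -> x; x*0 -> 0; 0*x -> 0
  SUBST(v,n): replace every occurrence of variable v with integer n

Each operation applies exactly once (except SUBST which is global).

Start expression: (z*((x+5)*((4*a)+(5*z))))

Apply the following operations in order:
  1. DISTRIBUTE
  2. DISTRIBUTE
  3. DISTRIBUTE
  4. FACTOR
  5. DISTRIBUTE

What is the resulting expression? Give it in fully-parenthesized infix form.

Start: (z*((x+5)*((4*a)+(5*z))))
Apply DISTRIBUTE at R (target: ((x+5)*((4*a)+(5*z)))): (z*((x+5)*((4*a)+(5*z)))) -> (z*(((x+5)*(4*a))+((x+5)*(5*z))))
Apply DISTRIBUTE at root (target: (z*(((x+5)*(4*a))+((x+5)*(5*z))))): (z*(((x+5)*(4*a))+((x+5)*(5*z)))) -> ((z*((x+5)*(4*a)))+(z*((x+5)*(5*z))))
Apply DISTRIBUTE at LR (target: ((x+5)*(4*a))): ((z*((x+5)*(4*a)))+(z*((x+5)*(5*z)))) -> ((z*((x*(4*a))+(5*(4*a))))+(z*((x+5)*(5*z))))
Apply FACTOR at root (target: ((z*((x*(4*a))+(5*(4*a))))+(z*((x+5)*(5*z))))): ((z*((x*(4*a))+(5*(4*a))))+(z*((x+5)*(5*z)))) -> (z*(((x*(4*a))+(5*(4*a)))+((x+5)*(5*z))))
Apply DISTRIBUTE at root (target: (z*(((x*(4*a))+(5*(4*a)))+((x+5)*(5*z))))): (z*(((x*(4*a))+(5*(4*a)))+((x+5)*(5*z)))) -> ((z*((x*(4*a))+(5*(4*a))))+(z*((x+5)*(5*z))))

Answer: ((z*((x*(4*a))+(5*(4*a))))+(z*((x+5)*(5*z))))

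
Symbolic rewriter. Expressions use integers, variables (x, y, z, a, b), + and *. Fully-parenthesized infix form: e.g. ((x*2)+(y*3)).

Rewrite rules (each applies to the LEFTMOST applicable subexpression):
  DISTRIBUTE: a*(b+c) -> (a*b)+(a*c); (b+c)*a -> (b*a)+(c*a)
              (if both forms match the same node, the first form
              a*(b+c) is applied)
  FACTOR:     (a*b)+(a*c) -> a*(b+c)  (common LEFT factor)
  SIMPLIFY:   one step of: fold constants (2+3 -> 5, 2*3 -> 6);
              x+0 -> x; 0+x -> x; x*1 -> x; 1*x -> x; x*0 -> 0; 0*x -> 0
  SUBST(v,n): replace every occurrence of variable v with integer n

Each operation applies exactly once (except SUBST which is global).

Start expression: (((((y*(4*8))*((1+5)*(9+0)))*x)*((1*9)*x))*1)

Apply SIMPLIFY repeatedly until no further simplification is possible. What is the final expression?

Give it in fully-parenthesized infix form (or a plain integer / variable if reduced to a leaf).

Answer: ((((y*32)*54)*x)*(9*x))

Derivation:
Start: (((((y*(4*8))*((1+5)*(9+0)))*x)*((1*9)*x))*1)
Step 1: at root: (((((y*(4*8))*((1+5)*(9+0)))*x)*((1*9)*x))*1) -> ((((y*(4*8))*((1+5)*(9+0)))*x)*((1*9)*x)); overall: (((((y*(4*8))*((1+5)*(9+0)))*x)*((1*9)*x))*1) -> ((((y*(4*8))*((1+5)*(9+0)))*x)*((1*9)*x))
Step 2: at LLLR: (4*8) -> 32; overall: ((((y*(4*8))*((1+5)*(9+0)))*x)*((1*9)*x)) -> ((((y*32)*((1+5)*(9+0)))*x)*((1*9)*x))
Step 3: at LLRL: (1+5) -> 6; overall: ((((y*32)*((1+5)*(9+0)))*x)*((1*9)*x)) -> ((((y*32)*(6*(9+0)))*x)*((1*9)*x))
Step 4: at LLRR: (9+0) -> 9; overall: ((((y*32)*(6*(9+0)))*x)*((1*9)*x)) -> ((((y*32)*(6*9))*x)*((1*9)*x))
Step 5: at LLR: (6*9) -> 54; overall: ((((y*32)*(6*9))*x)*((1*9)*x)) -> ((((y*32)*54)*x)*((1*9)*x))
Step 6: at RL: (1*9) -> 9; overall: ((((y*32)*54)*x)*((1*9)*x)) -> ((((y*32)*54)*x)*(9*x))
Fixed point: ((((y*32)*54)*x)*(9*x))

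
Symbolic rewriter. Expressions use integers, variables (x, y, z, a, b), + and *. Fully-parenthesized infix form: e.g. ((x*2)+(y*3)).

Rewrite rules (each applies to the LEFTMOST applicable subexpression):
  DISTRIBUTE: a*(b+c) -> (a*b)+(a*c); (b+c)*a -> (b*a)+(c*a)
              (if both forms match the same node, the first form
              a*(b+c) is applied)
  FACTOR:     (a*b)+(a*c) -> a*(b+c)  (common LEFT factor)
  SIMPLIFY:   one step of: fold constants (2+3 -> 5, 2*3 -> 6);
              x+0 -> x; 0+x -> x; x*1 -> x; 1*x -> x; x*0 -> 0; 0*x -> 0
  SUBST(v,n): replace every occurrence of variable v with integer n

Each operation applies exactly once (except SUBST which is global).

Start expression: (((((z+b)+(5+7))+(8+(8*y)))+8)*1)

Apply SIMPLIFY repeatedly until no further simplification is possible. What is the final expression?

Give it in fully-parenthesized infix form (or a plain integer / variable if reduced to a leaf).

Start: (((((z+b)+(5+7))+(8+(8*y)))+8)*1)
Step 1: at root: (((((z+b)+(5+7))+(8+(8*y)))+8)*1) -> ((((z+b)+(5+7))+(8+(8*y)))+8); overall: (((((z+b)+(5+7))+(8+(8*y)))+8)*1) -> ((((z+b)+(5+7))+(8+(8*y)))+8)
Step 2: at LLR: (5+7) -> 12; overall: ((((z+b)+(5+7))+(8+(8*y)))+8) -> ((((z+b)+12)+(8+(8*y)))+8)
Fixed point: ((((z+b)+12)+(8+(8*y)))+8)

Answer: ((((z+b)+12)+(8+(8*y)))+8)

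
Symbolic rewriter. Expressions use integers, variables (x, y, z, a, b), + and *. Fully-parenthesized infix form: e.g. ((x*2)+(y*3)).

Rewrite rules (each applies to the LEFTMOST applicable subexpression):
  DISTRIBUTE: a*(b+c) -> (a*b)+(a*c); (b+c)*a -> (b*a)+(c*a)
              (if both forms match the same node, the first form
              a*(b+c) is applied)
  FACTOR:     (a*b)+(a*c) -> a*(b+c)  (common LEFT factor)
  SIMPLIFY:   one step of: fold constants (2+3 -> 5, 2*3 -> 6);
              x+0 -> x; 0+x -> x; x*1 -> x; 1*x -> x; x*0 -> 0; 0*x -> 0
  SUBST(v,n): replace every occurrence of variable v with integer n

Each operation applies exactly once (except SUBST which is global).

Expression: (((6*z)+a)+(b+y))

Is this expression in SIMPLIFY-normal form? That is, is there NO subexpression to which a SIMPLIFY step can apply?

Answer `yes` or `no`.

Expression: (((6*z)+a)+(b+y))
Scanning for simplifiable subexpressions (pre-order)...
  at root: (((6*z)+a)+(b+y)) (not simplifiable)
  at L: ((6*z)+a) (not simplifiable)
  at LL: (6*z) (not simplifiable)
  at R: (b+y) (not simplifiable)
Result: no simplifiable subexpression found -> normal form.

Answer: yes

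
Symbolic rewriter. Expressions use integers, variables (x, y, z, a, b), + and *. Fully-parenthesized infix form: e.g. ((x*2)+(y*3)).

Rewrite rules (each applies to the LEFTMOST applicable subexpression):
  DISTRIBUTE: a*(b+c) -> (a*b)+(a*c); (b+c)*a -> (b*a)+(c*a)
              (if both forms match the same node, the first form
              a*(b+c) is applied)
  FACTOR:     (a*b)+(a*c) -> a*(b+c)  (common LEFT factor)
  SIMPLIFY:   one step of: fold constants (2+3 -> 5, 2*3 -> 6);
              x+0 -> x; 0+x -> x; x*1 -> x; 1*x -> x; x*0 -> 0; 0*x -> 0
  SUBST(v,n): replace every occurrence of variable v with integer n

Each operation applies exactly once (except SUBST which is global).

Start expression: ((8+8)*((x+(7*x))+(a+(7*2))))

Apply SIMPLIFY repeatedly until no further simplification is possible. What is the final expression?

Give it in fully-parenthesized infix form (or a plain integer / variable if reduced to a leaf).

Start: ((8+8)*((x+(7*x))+(a+(7*2))))
Step 1: at L: (8+8) -> 16; overall: ((8+8)*((x+(7*x))+(a+(7*2)))) -> (16*((x+(7*x))+(a+(7*2))))
Step 2: at RRR: (7*2) -> 14; overall: (16*((x+(7*x))+(a+(7*2)))) -> (16*((x+(7*x))+(a+14)))
Fixed point: (16*((x+(7*x))+(a+14)))

Answer: (16*((x+(7*x))+(a+14)))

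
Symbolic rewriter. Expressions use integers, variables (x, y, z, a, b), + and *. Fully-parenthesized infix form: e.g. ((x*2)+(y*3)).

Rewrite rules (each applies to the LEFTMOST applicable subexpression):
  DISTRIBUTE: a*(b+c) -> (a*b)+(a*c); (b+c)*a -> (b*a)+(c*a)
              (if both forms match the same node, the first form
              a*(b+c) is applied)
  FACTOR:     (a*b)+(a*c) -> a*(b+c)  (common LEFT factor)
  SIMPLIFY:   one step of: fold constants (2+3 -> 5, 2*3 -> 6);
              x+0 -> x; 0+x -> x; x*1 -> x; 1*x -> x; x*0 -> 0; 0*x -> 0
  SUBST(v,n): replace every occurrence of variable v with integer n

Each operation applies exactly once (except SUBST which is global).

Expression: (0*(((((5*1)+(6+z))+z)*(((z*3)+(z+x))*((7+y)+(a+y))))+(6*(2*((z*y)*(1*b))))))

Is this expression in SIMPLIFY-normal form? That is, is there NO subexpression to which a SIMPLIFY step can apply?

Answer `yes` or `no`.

Expression: (0*(((((5*1)+(6+z))+z)*(((z*3)+(z+x))*((7+y)+(a+y))))+(6*(2*((z*y)*(1*b))))))
Scanning for simplifiable subexpressions (pre-order)...
  at root: (0*(((((5*1)+(6+z))+z)*(((z*3)+(z+x))*((7+y)+(a+y))))+(6*(2*((z*y)*(1*b)))))) (SIMPLIFIABLE)
  at R: (((((5*1)+(6+z))+z)*(((z*3)+(z+x))*((7+y)+(a+y))))+(6*(2*((z*y)*(1*b))))) (not simplifiable)
  at RL: ((((5*1)+(6+z))+z)*(((z*3)+(z+x))*((7+y)+(a+y)))) (not simplifiable)
  at RLL: (((5*1)+(6+z))+z) (not simplifiable)
  at RLLL: ((5*1)+(6+z)) (not simplifiable)
  at RLLLL: (5*1) (SIMPLIFIABLE)
  at RLLLR: (6+z) (not simplifiable)
  at RLR: (((z*3)+(z+x))*((7+y)+(a+y))) (not simplifiable)
  at RLRL: ((z*3)+(z+x)) (not simplifiable)
  at RLRLL: (z*3) (not simplifiable)
  at RLRLR: (z+x) (not simplifiable)
  at RLRR: ((7+y)+(a+y)) (not simplifiable)
  at RLRRL: (7+y) (not simplifiable)
  at RLRRR: (a+y) (not simplifiable)
  at RR: (6*(2*((z*y)*(1*b)))) (not simplifiable)
  at RRR: (2*((z*y)*(1*b))) (not simplifiable)
  at RRRR: ((z*y)*(1*b)) (not simplifiable)
  at RRRRL: (z*y) (not simplifiable)
  at RRRRR: (1*b) (SIMPLIFIABLE)
Found simplifiable subexpr at path root: (0*(((((5*1)+(6+z))+z)*(((z*3)+(z+x))*((7+y)+(a+y))))+(6*(2*((z*y)*(1*b))))))
One SIMPLIFY step would give: 0
-> NOT in normal form.

Answer: no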